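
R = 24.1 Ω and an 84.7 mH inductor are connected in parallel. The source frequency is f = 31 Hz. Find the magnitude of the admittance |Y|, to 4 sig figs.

73.46 mS

ω = 2πf = 194.8 rad/s
X_L = ωL = 16.50 Ω
Parallel: admittances add. Y = 1/R + 1/(jωL)
Y = (0.04149 − j0.06061) S
|Y| = 0.07346 S → |Z| = 1/|Y| = 13.61 Ω, ∠Z = −∠Y = 55.61°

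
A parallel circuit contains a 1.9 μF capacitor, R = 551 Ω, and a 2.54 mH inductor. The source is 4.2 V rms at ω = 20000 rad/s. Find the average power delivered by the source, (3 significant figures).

32.0 mW

X_L = ωL = 50.8 Ω
X_C = 1/(ωC) = 26.3 Ω
Parallel: admittances add. Y = 1/R + 1/(jωL) + jωC
Y = (0.00181 + j0.0183) S
|Y| = 0.0184 S → |Z| = 1/|Y| = 54.3 Ω, ∠Z = −∠Y = -84.3°
I = V/|Z| = 77.3 mA
P = VI cos φ = 4.2 × 0.0773 × cos(-84.3°) = 32.0 mW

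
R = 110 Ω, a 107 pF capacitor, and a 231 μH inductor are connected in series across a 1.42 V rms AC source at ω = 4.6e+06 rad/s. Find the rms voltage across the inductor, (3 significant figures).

X_L = ωL = 1060 Ω
X_C = 1/(ωC) = 2030 Ω
Net reactance X = X_L − X_C = -969 Ω
Z = 110 − j969 Ω
|Z| = √(110² + 969²) = 975 Ω
I = V/|Z| = 1.46 mA
V_L = I·|Z_L| = 0.00146 × 1060 = 1.55 V

1.55 V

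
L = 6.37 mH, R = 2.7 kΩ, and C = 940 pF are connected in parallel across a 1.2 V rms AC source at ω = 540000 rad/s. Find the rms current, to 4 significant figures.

X_L = ωL = 3440 Ω
X_C = 1/(ωC) = 1970 Ω
Parallel: admittances add. Y = 1/R + 1/(jωL) + jωC
Y = (0.0003704 + j0.0002169) S
|Y| = 0.0004292 S → |Z| = 1/|Y| = 2330 Ω, ∠Z = −∠Y = -30.35°
I = V/|Z| = 1.2/2330 = 515.0 μA

515.0 μA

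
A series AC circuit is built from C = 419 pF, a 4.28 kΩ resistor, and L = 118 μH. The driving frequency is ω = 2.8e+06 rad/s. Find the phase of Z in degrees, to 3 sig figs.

-6.95°

X_L = ωL = 330 Ω
X_C = 1/(ωC) = 852 Ω
Net reactance X = X_L − X_C = -522 Ω
Z = 4280 − j522 Ω
|Z| = √(4280² + 522²) = 4310 Ω
∠Z = arctan(-522/4280) = -6.95°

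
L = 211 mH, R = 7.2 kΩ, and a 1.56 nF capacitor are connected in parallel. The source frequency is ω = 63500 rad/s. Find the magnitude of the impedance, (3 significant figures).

X_L = ωL = 13400 Ω
X_C = 1/(ωC) = 10100 Ω
Parallel: admittances add. Y = 1/R + 1/(jωL) + jωC
Y = (0.000139 + j2.44e-05) S
|Y| = 0.000141 S → |Z| = 1/|Y| = 7090 Ω, ∠Z = −∠Y = -9.97°

7090 Ω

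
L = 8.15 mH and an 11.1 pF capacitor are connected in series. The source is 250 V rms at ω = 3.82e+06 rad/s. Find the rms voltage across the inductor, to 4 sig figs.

1031 V

X_L = ωL = 31130 Ω
X_C = 1/(ωC) = 23580 Ω
Net reactance X = X_L − X_C = 7549 Ω
Z = j7549 Ω
|Z| = √(0² + 7549²) = 7549 Ω
I = V/|Z| = 33.12 mA
V_L = I·|Z_L| = 0.03312 × 31130 = 1031 V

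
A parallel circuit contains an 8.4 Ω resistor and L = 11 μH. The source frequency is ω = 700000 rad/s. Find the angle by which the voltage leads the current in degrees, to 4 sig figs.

47.49°

X_L = ωL = 7.700 Ω
Parallel: admittances add. Y = 1/R + 1/(jωL)
Y = (0.1190 − j0.1299) S
|Y| = 0.1762 S → |Z| = 1/|Y| = 5.676 Ω, ∠Z = −∠Y = 47.49°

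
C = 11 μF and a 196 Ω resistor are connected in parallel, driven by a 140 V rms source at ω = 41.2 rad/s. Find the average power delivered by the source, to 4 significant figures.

100.0 W

X_C = 1/(ωC) = 2207 Ω
Parallel: admittances add. Y = 1/R + jωC
Y = (0.005102 + j0.0004532) S
|Y| = 0.005122 S → |Z| = 1/|Y| = 195.2 Ω, ∠Z = −∠Y = -5.076°
I = V/|Z| = 717.1 mA
P = VI cos φ = 140 × 0.7171 × cos(-5.076°) = 100.0 W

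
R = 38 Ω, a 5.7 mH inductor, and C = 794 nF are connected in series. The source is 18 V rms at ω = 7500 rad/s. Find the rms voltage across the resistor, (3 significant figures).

X_L = ωL = 42.8 Ω
X_C = 1/(ωC) = 168 Ω
Net reactance X = X_L − X_C = -125 Ω
Z = 38.0 − j125 Ω
|Z| = √(38.0² + 125²) = 131 Ω
I = V/|Z| = 138 mA
V_R = I·|Z_R| = 0.138 × 38.0 = 5.23 V

5.23 V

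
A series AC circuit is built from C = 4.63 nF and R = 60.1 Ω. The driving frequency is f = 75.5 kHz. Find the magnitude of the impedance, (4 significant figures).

459.2 Ω

ω = 2πf = 474400 rad/s
X_C = 1/(ωC) = 455.3 Ω
Z = 60.10 − j455.3 Ω
|Z| = √(60.10² + 455.3²) = 459.2 Ω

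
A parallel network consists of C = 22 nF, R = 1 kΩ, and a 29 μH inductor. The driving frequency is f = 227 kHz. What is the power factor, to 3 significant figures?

0.138

ω = 2πf = 1.426e+06 rad/s
X_L = ωL = 41.4 Ω
X_C = 1/(ωC) = 31.9 Ω
Parallel: admittances add. Y = 1/R + 1/(jωL) + jωC
Y = (0.00100 + j0.00720) S
|Y| = 0.00727 S → |Z| = 1/|Y| = 138 Ω, ∠Z = −∠Y = -82.1°
cos φ = cos(-82.1°) = 0.138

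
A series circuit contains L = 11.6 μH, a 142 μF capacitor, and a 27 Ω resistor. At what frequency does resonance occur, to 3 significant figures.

3.92 kHz

ω₀ = 1/√(LC) = 1/√(1.16e-05 × 0.000142) = 24640 rad/s
f₀ = ω₀/(2π) = 3.92 kHz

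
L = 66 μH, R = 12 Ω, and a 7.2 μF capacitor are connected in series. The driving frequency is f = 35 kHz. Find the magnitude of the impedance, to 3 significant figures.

18.4 Ω

ω = 2πf = 219900 rad/s
X_L = ωL = 14.5 Ω
X_C = 1/(ωC) = 0.632 Ω
Net reactance X = X_L − X_C = 13.9 Ω
Z = 12.0 + j13.9 Ω
|Z| = √(12.0² + 13.9²) = 18.4 Ω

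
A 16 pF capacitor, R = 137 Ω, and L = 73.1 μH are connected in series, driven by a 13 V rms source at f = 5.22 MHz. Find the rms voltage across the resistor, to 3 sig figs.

3.49 V

ω = 2πf = 3.28e+07 rad/s
X_L = ωL = 2400 Ω
X_C = 1/(ωC) = 1910 Ω
Net reactance X = X_L − X_C = 492 Ω
Z = 137 + j492 Ω
|Z| = √(137² + 492²) = 511 Ω
I = V/|Z| = 25.5 mA
V_R = I·|Z_R| = 0.0255 × 137 = 3.49 V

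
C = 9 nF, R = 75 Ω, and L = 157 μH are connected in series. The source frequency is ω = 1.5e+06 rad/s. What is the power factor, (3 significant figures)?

0.421

X_L = ωL = 236 Ω
X_C = 1/(ωC) = 74.1 Ω
Net reactance X = X_L − X_C = 161 Ω
Z = 75.0 + j161 Ω
|Z| = √(75.0² + 161²) = 178 Ω
∠Z = arctan(161/75.0) = 65.1°
cos φ = cos(65.1°) = 0.421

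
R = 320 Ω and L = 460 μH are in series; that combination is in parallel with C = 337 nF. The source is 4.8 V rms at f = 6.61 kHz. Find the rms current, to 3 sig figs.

68.0 mA

ω = 2πf = 41530 rad/s
X_L = ωL = 19.1 Ω
X_C = 1/(ωC) = 71.4 Ω
Branch 1 (R+jX_L): Z₁ = 320 + j19.1 Ω, |Z₁| = 321 Ω
Branch 2 (−jX_C): Z₂ = −j71.4 Ω
Parallel: Z = Z₁Z₂/(Z₁+Z₂), |Z| = 70.6 Ω, ∠Z = -77.3°
I = V/|Z| = 4.8/70.6 = 68.0 mA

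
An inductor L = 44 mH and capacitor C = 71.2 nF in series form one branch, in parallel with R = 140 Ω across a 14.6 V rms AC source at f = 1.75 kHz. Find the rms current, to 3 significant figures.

ω = 2πf = 11000 rad/s
X_L = ωL = 484 Ω
X_C = 1/(ωC) = 1280 Ω
Branch 1: Z₁ = R = 140 Ω
Branch 2 (series LC): Z₂ = j(X_L − X_C) = −j794 Ω
Parallel: Z = Z₁Z₂/(Z₁+Z₂), |Z| = 138 Ω, ∠Z = -10.0°
I = V/|Z| = 14.6/138 = 106 mA

106 mA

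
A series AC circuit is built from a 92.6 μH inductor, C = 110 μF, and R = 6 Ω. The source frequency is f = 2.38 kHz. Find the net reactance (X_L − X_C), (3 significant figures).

0.777 Ω

ω = 2πf = 14950 rad/s
X_L = ωL = 1.38 Ω
X_C = 1/(ωC) = 0.608 Ω
X = 1.38 − 0.608 = 0.777 Ω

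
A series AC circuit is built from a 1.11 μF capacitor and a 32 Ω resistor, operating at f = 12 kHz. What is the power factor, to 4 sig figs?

0.9368

ω = 2πf = 75400 rad/s
X_C = 1/(ωC) = 11.95 Ω
Z = 32.00 − j11.95 Ω
|Z| = √(32.00² + 11.95²) = 34.16 Ω
∠Z = arctan(-11.95/32.00) = -20.48°
cos φ = cos(-20.48°) = 0.9368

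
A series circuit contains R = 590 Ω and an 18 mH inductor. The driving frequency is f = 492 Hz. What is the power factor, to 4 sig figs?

ω = 2πf = 3091 rad/s
X_L = ωL = 55.64 Ω
Z = 590.0 + j55.64 Ω
|Z| = √(590.0² + 55.64²) = 592.6 Ω
∠Z = arctan(55.64/590.0) = 5.388°
cos φ = cos(5.388°) = 0.9956

0.9956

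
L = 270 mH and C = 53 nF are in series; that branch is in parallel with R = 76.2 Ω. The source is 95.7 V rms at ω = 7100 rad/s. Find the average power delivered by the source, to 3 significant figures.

X_L = ωL = 1920 Ω
X_C = 1/(ωC) = 2660 Ω
Branch 1: Z₁ = R = 76.2 Ω
Branch 2 (series LC): Z₂ = j(X_L − X_C) = −j740 Ω
Parallel: Z = Z₁Z₂/(Z₁+Z₂), |Z| = 75.8 Ω, ∠Z = -5.88°
I = V/|Z| = 1.26 A
P = VI cos φ = 95.7 × 1.26 × cos(-5.88°) = 120 W

120 W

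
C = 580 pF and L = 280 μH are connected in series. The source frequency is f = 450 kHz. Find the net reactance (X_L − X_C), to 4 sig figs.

181.9 Ω

ω = 2πf = 2.827e+06 rad/s
X_L = ωL = 791.7 Ω
X_C = 1/(ωC) = 609.8 Ω
X = 791.7 − 609.8 = 181.9 Ω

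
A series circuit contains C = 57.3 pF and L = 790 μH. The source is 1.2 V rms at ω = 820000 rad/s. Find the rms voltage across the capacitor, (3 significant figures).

X_L = ωL = 648 Ω
X_C = 1/(ωC) = 21300 Ω
Net reactance X = X_L − X_C = -20600 Ω
Z = − j20600 Ω
|Z| = √(0² + 20600²) = 20600 Ω
I = V/|Z| = 58.2 μA
V_C = I·|Z_C| = 5.82e-05 × 21300 = 1.24 V

1.24 V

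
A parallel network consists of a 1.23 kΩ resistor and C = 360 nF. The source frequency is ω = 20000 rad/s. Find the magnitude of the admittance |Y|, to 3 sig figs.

X_C = 1/(ωC) = 139 Ω
Parallel: admittances add. Y = 1/R + jωC
Y = (0.000813 + j0.00720) S
|Y| = 0.00725 S → |Z| = 1/|Y| = 138 Ω, ∠Z = −∠Y = -83.6°

7.25 mS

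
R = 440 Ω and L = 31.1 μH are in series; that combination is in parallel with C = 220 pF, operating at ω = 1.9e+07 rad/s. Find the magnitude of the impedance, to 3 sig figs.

313 Ω

X_L = ωL = 591 Ω
X_C = 1/(ωC) = 239 Ω
Branch 1 (R+jX_L): Z₁ = 440 + j591 Ω, |Z₁| = 737 Ω
Branch 2 (−jX_C): Z₂ = −j239 Ω
Parallel: Z = Z₁Z₂/(Z₁+Z₂), |Z| = 313 Ω, ∠Z = -75.3°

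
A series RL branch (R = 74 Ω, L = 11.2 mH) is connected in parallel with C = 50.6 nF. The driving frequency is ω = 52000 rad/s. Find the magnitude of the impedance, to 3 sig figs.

X_L = ωL = 582 Ω
X_C = 1/(ωC) = 380 Ω
Branch 1 (R+jX_L): Z₁ = 74.0 + j582 Ω, |Z₁| = 587 Ω
Branch 2 (−jX_C): Z₂ = −j380 Ω
Parallel: Z = Z₁Z₂/(Z₁+Z₂), |Z| = 1040 Ω, ∠Z = -77.2°

1040 Ω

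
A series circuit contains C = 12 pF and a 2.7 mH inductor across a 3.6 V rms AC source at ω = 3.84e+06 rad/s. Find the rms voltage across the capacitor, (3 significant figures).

X_L = ωL = 10400 Ω
X_C = 1/(ωC) = 21700 Ω
Net reactance X = X_L − X_C = -11300 Ω
Z = − j11300 Ω
|Z| = √(0² + 11300²) = 11300 Ω
I = V/|Z| = 318 μA
V_C = I·|Z_C| = 0.000318 × 21700 = 6.89 V

6.89 V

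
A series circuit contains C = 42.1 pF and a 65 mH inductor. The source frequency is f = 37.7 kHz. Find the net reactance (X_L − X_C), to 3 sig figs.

ω = 2πf = 236900 rad/s
X_L = ωL = 15400 Ω
X_C = 1/(ωC) = 100000 Ω
X = 15400 − 100000 = -84900 Ω

-84900 Ω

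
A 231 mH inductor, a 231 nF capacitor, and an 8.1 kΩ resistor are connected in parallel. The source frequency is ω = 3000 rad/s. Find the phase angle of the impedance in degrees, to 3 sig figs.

X_L = ωL = 693 Ω
X_C = 1/(ωC) = 1440 Ω
Parallel: admittances add. Y = 1/R + 1/(jωL) + jωC
Y = (0.000123 − j0.000750) S
|Y| = 0.000760 S → |Z| = 1/|Y| = 1320 Ω, ∠Z = −∠Y = 80.7°

80.7°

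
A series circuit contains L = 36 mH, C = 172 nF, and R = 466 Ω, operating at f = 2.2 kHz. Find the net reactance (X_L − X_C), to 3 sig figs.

ω = 2πf = 13820 rad/s
X_L = ωL = 498 Ω
X_C = 1/(ωC) = 421 Ω
X = 498 − 421 = 77.0 Ω

77.0 Ω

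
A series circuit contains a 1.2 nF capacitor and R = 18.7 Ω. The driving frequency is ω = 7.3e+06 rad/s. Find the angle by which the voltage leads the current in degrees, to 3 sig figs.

-80.7°

X_C = 1/(ωC) = 114 Ω
Z = 18.7 − j114 Ω
|Z| = √(18.7² + 114²) = 116 Ω
∠Z = arctan(-114/18.7) = -80.7°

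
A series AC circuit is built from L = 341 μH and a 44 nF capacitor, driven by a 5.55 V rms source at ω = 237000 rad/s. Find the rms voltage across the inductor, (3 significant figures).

29.7 V

X_L = ωL = 80.8 Ω
X_C = 1/(ωC) = 95.9 Ω
Net reactance X = X_L − X_C = -15.1 Ω
Z = − j15.1 Ω
|Z| = √(0² + 15.1²) = 15.1 Ω
I = V/|Z| = 368 mA
V_L = I·|Z_L| = 0.368 × 80.8 = 29.7 V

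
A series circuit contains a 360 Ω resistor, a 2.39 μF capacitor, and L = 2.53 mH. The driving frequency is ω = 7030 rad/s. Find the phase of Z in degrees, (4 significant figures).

-6.612°

X_L = ωL = 17.79 Ω
X_C = 1/(ωC) = 59.52 Ω
Net reactance X = X_L − X_C = -41.73 Ω
Z = 360.0 − j41.73 Ω
|Z| = √(360.0² + 41.73²) = 362.4 Ω
∠Z = arctan(-41.73/360.0) = -6.612°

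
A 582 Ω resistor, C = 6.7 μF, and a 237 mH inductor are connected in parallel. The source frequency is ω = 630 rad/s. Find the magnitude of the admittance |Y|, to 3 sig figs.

X_L = ωL = 149 Ω
X_C = 1/(ωC) = 237 Ω
Parallel: admittances add. Y = 1/R + 1/(jωL) + jωC
Y = (0.00172 − j0.00248) S
|Y| = 0.00301 S → |Z| = 1/|Y| = 332 Ω, ∠Z = −∠Y = 55.2°

3.01 mS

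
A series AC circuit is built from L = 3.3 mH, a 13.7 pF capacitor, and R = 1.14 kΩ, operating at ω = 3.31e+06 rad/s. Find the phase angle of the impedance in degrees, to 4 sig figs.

X_L = ωL = 10920 Ω
X_C = 1/(ωC) = 22050 Ω
Net reactance X = X_L − X_C = -11130 Ω
Z = 1140 − j11130 Ω
|Z| = √(1140² + 11130²) = 11190 Ω
∠Z = arctan(-11130/1140) = -84.15°

-84.15°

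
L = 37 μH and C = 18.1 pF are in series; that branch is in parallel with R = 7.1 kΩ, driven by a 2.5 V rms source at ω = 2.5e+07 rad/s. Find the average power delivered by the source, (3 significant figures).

880 μW

X_L = ωL = 925 Ω
X_C = 1/(ωC) = 2210 Ω
Branch 1: Z₁ = R = 7100 Ω
Branch 2 (series LC): Z₂ = j(X_L − X_C) = −j1280 Ω
Parallel: Z = Z₁Z₂/(Z₁+Z₂), |Z| = 1260 Ω, ∠Z = -79.7°
I = V/|Z| = 1.98 mA
P = VI cos φ = 2.5 × 0.00198 × cos(-79.7°) = 880 μW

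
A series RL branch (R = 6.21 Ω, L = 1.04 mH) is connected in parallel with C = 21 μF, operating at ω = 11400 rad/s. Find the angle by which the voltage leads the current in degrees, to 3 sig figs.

-78.7°

X_L = ωL = 11.9 Ω
X_C = 1/(ωC) = 4.18 Ω
Branch 1 (R+jX_L): Z₁ = 6.21 + j11.9 Ω, |Z₁| = 13.4 Ω
Branch 2 (−jX_C): Z₂ = −j4.18 Ω
Parallel: Z = Z₁Z₂/(Z₁+Z₂), |Z| = 5.66 Ω, ∠Z = -78.7°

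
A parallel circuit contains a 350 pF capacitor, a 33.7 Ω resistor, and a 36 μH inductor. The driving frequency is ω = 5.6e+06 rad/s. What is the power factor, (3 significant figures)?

0.995

X_L = ωL = 202 Ω
X_C = 1/(ωC) = 510 Ω
Parallel: admittances add. Y = 1/R + 1/(jωL) + jωC
Y = (0.0297 − j0.00300) S
|Y| = 0.0298 S → |Z| = 1/|Y| = 33.5 Ω, ∠Z = −∠Y = 5.77°
cos φ = cos(5.77°) = 0.995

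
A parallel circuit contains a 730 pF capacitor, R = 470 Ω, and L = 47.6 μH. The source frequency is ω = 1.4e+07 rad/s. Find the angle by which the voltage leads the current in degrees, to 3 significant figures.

-76.3°

X_L = ωL = 666 Ω
X_C = 1/(ωC) = 97.8 Ω
Parallel: admittances add. Y = 1/R + 1/(jωL) + jωC
Y = (0.00213 + j0.00872) S
|Y| = 0.00898 S → |Z| = 1/|Y| = 111 Ω, ∠Z = −∠Y = -76.3°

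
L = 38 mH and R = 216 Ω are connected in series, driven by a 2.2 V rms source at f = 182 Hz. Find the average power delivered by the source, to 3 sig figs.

21.5 mW

ω = 2πf = 1144 rad/s
X_L = ωL = 43.5 Ω
Z = 216 + j43.5 Ω
|Z| = √(216² + 43.5²) = 220 Ω
∠Z = arctan(43.5/216) = 11.4°
I = V/|Z| = 9.99 mA
P = VI cos φ = 2.2 × 0.00999 × cos(11.4°) = 21.5 mW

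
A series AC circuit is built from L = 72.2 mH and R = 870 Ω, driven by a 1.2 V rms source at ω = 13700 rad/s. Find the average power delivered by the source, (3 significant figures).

X_L = ωL = 989 Ω
Z = 870 + j989 Ω
|Z| = √(870² + 989²) = 1320 Ω
∠Z = arctan(989/870) = 48.7°
I = V/|Z| = 911 μA
P = VI cos φ = 1.2 × 0.000911 × cos(48.7°) = 722 μW

722 μW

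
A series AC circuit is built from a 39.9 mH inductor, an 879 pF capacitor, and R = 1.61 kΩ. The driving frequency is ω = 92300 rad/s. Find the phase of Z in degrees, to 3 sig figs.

-79.4°

X_L = ωL = 3680 Ω
X_C = 1/(ωC) = 12300 Ω
Net reactance X = X_L − X_C = -8640 Ω
Z = 1610 − j8640 Ω
|Z| = √(1610² + 8640²) = 8790 Ω
∠Z = arctan(-8640/1610) = -79.4°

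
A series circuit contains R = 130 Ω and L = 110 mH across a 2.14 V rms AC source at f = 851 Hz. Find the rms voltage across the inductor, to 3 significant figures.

ω = 2πf = 5347 rad/s
X_L = ωL = 588 Ω
Z = 130 + j588 Ω
|Z| = √(130² + 588²) = 602 Ω
I = V/|Z| = 3.55 mA
V_L = I·|Z_L| = 0.00355 × 588 = 2.09 V

2.09 V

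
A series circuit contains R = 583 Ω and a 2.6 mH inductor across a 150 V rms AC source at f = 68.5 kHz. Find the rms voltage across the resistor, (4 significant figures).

ω = 2πf = 430400 rad/s
X_L = ωL = 1119 Ω
Z = 583.0 + j1119 Ω
|Z| = √(583.0² + 1119²) = 1262 Ω
I = V/|Z| = 118.9 mA
V_R = I·|Z_R| = 0.1189 × 583.0 = 69.31 V

69.31 V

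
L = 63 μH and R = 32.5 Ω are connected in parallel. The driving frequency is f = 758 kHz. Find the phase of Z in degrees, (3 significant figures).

ω = 2πf = 4.763e+06 rad/s
X_L = ωL = 300 Ω
Parallel: admittances add. Y = 1/R + 1/(jωL)
Y = (0.0308 − j0.00333) S
|Y| = 0.0309 S → |Z| = 1/|Y| = 32.3 Ω, ∠Z = −∠Y = 6.18°

6.18°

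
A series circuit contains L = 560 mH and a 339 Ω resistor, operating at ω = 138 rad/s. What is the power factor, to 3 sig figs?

X_L = ωL = 77.3 Ω
Z = 339 + j77.3 Ω
|Z| = √(339² + 77.3²) = 348 Ω
∠Z = arctan(77.3/339) = 12.8°
cos φ = cos(12.8°) = 0.975

0.975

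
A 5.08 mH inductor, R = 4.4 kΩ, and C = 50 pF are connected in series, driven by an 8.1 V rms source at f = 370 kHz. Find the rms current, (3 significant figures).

ω = 2πf = 2.325e+06 rad/s
X_L = ωL = 11800 Ω
X_C = 1/(ωC) = 8600 Ω
Net reactance X = X_L − X_C = 3210 Ω
Z = 4400 + j3210 Ω
|Z| = √(4400² + 3210²) = 5440 Ω
I = V/|Z| = 8.1/5440 = 1.49 mA

1.49 mA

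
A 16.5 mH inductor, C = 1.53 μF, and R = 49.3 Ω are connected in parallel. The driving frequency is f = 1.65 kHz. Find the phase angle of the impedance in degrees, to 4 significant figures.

-26.28°

ω = 2πf = 10370 rad/s
X_L = ωL = 171.1 Ω
X_C = 1/(ωC) = 63.04 Ω
Parallel: admittances add. Y = 1/R + 1/(jωL) + jωC
Y = (0.02028 + j0.01002) S
|Y| = 0.02262 S → |Z| = 1/|Y| = 44.20 Ω, ∠Z = −∠Y = -26.28°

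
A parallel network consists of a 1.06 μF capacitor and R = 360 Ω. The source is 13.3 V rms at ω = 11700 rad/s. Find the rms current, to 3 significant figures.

169 mA

X_C = 1/(ωC) = 80.6 Ω
Parallel: admittances add. Y = 1/R + jωC
Y = (0.00278 + j0.0124) S
|Y| = 0.0127 S → |Z| = 1/|Y| = 78.7 Ω, ∠Z = −∠Y = -77.4°
I = V/|Z| = 13.3/78.7 = 169 mA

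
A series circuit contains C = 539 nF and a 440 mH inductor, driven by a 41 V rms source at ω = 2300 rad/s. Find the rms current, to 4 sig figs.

X_L = ωL = 1012 Ω
X_C = 1/(ωC) = 806.6 Ω
Net reactance X = X_L − X_C = 205.4 Ω
Z = j205.4 Ω
|Z| = √(0² + 205.4²) = 205.4 Ω
I = V/|Z| = 41/205.4 = 199.7 mA

199.7 mA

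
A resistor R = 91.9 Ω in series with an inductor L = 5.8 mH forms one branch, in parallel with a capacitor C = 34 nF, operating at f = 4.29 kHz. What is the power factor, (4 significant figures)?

0.5887

ω = 2πf = 26950 rad/s
X_L = ωL = 156.3 Ω
X_C = 1/(ωC) = 1091 Ω
Branch 1 (R+jX_L): Z₁ = 91.90 + j156.3 Ω, |Z₁| = 181.3 Ω
Branch 2 (−jX_C): Z₂ = −j1091 Ω
Parallel: Z = Z₁Z₂/(Z₁+Z₂), |Z| = 210.7 Ω, ∠Z = 53.94°
cos φ = cos(53.94°) = 0.5887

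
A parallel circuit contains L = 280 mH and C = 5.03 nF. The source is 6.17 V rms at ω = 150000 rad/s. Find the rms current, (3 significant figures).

4.51 mA

X_L = ωL = 42000 Ω
X_C = 1/(ωC) = 1330 Ω
Parallel: admittances add. Y = 1/(jωL) + jωC
Y = (0 + j0.000731) S
|Y| = 0.000731 S → |Z| = 1/|Y| = 1370 Ω, ∠Z = −∠Y = -90.0°
I = V/|Z| = 6.17/1370 = 4.51 mA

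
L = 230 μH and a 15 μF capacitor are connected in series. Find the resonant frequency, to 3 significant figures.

ω₀ = 1/√(LC) = 1/√(0.00023 × 1.5e-05) = 17030 rad/s
f₀ = ω₀/(2π) = 2.71 kHz

2.71 kHz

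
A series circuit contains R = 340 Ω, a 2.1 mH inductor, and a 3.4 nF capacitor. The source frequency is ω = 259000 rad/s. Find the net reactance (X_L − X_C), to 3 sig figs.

X_L = ωL = 544 Ω
X_C = 1/(ωC) = 1140 Ω
X = 544 − 1140 = -592 Ω

-592 Ω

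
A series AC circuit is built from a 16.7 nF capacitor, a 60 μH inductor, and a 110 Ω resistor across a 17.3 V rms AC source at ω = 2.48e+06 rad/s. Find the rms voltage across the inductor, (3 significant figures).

X_L = ωL = 149 Ω
X_C = 1/(ωC) = 24.1 Ω
Net reactance X = X_L − X_C = 125 Ω
Z = 110 + j125 Ω
|Z| = √(110² + 125²) = 166 Ω
I = V/|Z| = 104 mA
V_L = I·|Z_L| = 0.104 × 149 = 15.5 V

15.5 V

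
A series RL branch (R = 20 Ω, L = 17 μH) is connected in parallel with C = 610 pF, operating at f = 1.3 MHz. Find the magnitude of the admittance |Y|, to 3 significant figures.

ω = 2πf = 8.168e+06 rad/s
X_L = ωL = 139 Ω
X_C = 1/(ωC) = 201 Ω
Branch 1 (R+jX_L): Z₁ = 20.0 + j139 Ω, |Z₁| = 140 Ω
Branch 2 (−jX_C): Z₂ = −j201 Ω
Parallel: Z = Z₁Z₂/(Z₁+Z₂), |Z| = 433 Ω, ∠Z = 63.9°
|Y| = 1/|Z| = 2.31 mS

2.31 mS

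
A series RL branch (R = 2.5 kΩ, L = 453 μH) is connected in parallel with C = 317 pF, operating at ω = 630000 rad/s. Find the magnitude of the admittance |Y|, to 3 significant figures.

X_L = ωL = 285 Ω
X_C = 1/(ωC) = 5010 Ω
Branch 1 (R+jX_L): Z₁ = 2500 + j285 Ω, |Z₁| = 2520 Ω
Branch 2 (−jX_C): Z₂ = −j5010 Ω
Parallel: Z = Z₁Z₂/(Z₁+Z₂), |Z| = 2360 Ω, ∠Z = -21.4°
|Y| = 1/|Z| = 424 μS

424 μS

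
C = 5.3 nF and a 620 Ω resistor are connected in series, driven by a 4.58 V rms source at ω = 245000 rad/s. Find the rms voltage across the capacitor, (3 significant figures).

X_C = 1/(ωC) = 770 Ω
Z = 620 − j770 Ω
|Z| = √(620² + 770²) = 989 Ω
I = V/|Z| = 4.63 mA
V_C = I·|Z_C| = 0.00463 × 770 = 3.57 V

3.57 V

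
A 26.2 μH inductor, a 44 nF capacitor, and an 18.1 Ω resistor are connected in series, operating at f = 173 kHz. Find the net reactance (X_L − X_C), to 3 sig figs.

ω = 2πf = 1.087e+06 rad/s
X_L = ωL = 28.5 Ω
X_C = 1/(ωC) = 20.9 Ω
X = 28.5 − 20.9 = 7.57 Ω

7.57 Ω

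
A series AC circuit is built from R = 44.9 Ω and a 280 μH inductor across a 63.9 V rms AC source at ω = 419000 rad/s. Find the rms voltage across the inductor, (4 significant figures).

59.68 V

X_L = ωL = 117.3 Ω
Z = 44.90 + j117.3 Ω
|Z| = √(44.90² + 117.3²) = 125.6 Ω
I = V/|Z| = 508.7 mA
V_L = I·|Z_L| = 0.5087 × 117.3 = 59.68 V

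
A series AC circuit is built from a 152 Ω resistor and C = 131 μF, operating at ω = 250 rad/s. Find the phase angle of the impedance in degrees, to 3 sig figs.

-11.4°

X_C = 1/(ωC) = 30.5 Ω
Z = 152 − j30.5 Ω
|Z| = √(152² + 30.5²) = 155 Ω
∠Z = arctan(-30.5/152) = -11.4°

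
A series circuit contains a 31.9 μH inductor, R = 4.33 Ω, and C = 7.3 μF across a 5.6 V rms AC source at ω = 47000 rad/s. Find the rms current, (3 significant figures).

1.23 A

X_L = ωL = 1.50 Ω
X_C = 1/(ωC) = 2.91 Ω
Net reactance X = X_L − X_C = -1.42 Ω
Z = 4.33 − j1.42 Ω
|Z| = √(4.33² + 1.42²) = 4.56 Ω
I = V/|Z| = 5.6/4.56 = 1.23 A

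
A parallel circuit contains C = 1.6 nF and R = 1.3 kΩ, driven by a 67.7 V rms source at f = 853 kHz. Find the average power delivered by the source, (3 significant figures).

3.53 W

ω = 2πf = 5.36e+06 rad/s
X_C = 1/(ωC) = 117 Ω
Parallel: admittances add. Y = 1/R + jωC
Y = (0.000769 + j0.00858) S
|Y| = 0.00861 S → |Z| = 1/|Y| = 116 Ω, ∠Z = −∠Y = -84.9°
I = V/|Z| = 583 mA
P = VI cos φ = 67.7 × 0.583 × cos(-84.9°) = 3.53 W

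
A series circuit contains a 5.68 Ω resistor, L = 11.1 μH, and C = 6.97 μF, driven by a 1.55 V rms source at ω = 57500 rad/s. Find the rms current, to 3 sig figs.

259 mA

X_L = ωL = 0.638 Ω
X_C = 1/(ωC) = 2.50 Ω
Net reactance X = X_L − X_C = -1.86 Ω
Z = 5.68 − j1.86 Ω
|Z| = √(5.68² + 1.86²) = 5.98 Ω
I = V/|Z| = 1.55/5.98 = 259 mA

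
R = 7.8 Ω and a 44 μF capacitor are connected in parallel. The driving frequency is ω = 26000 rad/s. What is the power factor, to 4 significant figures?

X_C = 1/(ωC) = 0.8741 Ω
Parallel: admittances add. Y = 1/R + jωC
Y = (0.1282 + j1.144) S
|Y| = 1.151 S → |Z| = 1/|Y| = 0.8687 Ω, ∠Z = −∠Y = -83.61°
cos φ = cos(-83.61°) = 0.1114

0.1114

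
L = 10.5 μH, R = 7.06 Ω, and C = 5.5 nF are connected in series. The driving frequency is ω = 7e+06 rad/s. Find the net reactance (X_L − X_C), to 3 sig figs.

47.5 Ω

X_L = ωL = 73.5 Ω
X_C = 1/(ωC) = 26.0 Ω
X = 73.5 − 26.0 = 47.5 Ω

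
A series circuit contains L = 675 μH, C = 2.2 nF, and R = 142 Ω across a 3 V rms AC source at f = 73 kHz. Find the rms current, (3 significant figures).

4.31 mA

ω = 2πf = 458700 rad/s
X_L = ωL = 310 Ω
X_C = 1/(ωC) = 991 Ω
Net reactance X = X_L − X_C = -681 Ω
Z = 142 − j681 Ω
|Z| = √(142² + 681²) = 696 Ω
I = V/|Z| = 3/696 = 4.31 mA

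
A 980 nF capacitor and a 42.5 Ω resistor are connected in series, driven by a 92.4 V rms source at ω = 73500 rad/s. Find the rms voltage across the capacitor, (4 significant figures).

X_C = 1/(ωC) = 13.88 Ω
Z = 42.50 − j13.88 Ω
|Z| = √(42.50² + 13.88²) = 44.71 Ω
I = V/|Z| = 2.067 A
V_C = I·|Z_C| = 2.067 × 13.88 = 28.69 V

28.69 V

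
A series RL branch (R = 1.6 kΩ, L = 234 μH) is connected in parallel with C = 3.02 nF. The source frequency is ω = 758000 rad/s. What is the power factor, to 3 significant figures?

X_L = ωL = 177 Ω
X_C = 1/(ωC) = 437 Ω
Branch 1 (R+jX_L): Z₁ = 1600 + j177 Ω, |Z₁| = 1610 Ω
Branch 2 (−jX_C): Z₂ = −j437 Ω
Parallel: Z = Z₁Z₂/(Z₁+Z₂), |Z| = 434 Ω, ∠Z = -74.5°
cos φ = cos(-74.5°) = 0.268

0.268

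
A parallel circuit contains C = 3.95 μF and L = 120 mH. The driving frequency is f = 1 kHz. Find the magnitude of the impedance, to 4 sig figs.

42.57 Ω

ω = 2πf = 6283 rad/s
X_L = ωL = 754.0 Ω
X_C = 1/(ωC) = 40.29 Ω
Parallel: admittances add. Y = 1/(jωL) + jωC
Y = (0 + j0.02349) S
|Y| = 0.02349 S → |Z| = 1/|Y| = 42.57 Ω, ∠Z = −∠Y = -90.00°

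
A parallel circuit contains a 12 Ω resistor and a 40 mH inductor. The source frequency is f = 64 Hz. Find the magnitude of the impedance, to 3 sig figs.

9.62 Ω

ω = 2πf = 402.1 rad/s
X_L = ωL = 16.1 Ω
Parallel: admittances add. Y = 1/R + 1/(jωL)
Y = (0.0833 − j0.0622) S
|Y| = 0.104 S → |Z| = 1/|Y| = 9.62 Ω, ∠Z = −∠Y = 36.7°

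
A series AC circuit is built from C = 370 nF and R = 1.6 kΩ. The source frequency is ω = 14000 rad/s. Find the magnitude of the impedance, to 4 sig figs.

X_C = 1/(ωC) = 193.1 Ω
Z = 1600 − j193.1 Ω
|Z| = √(1600² + 193.1²) = 1612 Ω

1612 Ω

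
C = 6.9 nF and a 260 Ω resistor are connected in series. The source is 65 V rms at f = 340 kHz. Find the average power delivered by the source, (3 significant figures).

15.2 W

ω = 2πf = 2.136e+06 rad/s
X_C = 1/(ωC) = 67.8 Ω
Z = 260 − j67.8 Ω
|Z| = √(260² + 67.8²) = 269 Ω
∠Z = arctan(-67.8/260) = -14.6°
I = V/|Z| = 242 mA
P = VI cos φ = 65 × 0.242 × cos(-14.6°) = 15.2 W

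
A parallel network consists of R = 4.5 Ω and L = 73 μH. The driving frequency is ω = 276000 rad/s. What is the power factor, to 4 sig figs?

0.9760

X_L = ωL = 20.15 Ω
Parallel: admittances add. Y = 1/R + 1/(jωL)
Y = (0.2222 − j0.04963) S
|Y| = 0.2277 S → |Z| = 1/|Y| = 4.392 Ω, ∠Z = −∠Y = 12.59°
cos φ = cos(12.59°) = 0.9760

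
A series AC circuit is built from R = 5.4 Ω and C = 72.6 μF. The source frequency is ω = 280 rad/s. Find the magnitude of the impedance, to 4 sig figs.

X_C = 1/(ωC) = 49.19 Ω
Z = 5.400 − j49.19 Ω
|Z| = √(5.400² + 49.19²) = 49.49 Ω

49.49 Ω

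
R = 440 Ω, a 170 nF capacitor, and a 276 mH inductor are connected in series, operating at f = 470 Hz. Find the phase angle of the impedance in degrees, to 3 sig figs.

ω = 2πf = 2953 rad/s
X_L = ωL = 815 Ω
X_C = 1/(ωC) = 1990 Ω
Net reactance X = X_L − X_C = -1180 Ω
Z = 440 − j1180 Ω
|Z| = √(440² + 1180²) = 1260 Ω
∠Z = arctan(-1180/440) = -69.5°

-69.5°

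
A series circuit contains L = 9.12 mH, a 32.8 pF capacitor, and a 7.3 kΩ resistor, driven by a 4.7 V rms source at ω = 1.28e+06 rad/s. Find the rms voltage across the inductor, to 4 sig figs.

X_L = ωL = 11670 Ω
X_C = 1/(ωC) = 23820 Ω
Net reactance X = X_L − X_C = -12140 Ω
Z = 7300 − j12140 Ω
|Z| = √(7300² + 12140²) = 14170 Ω
I = V/|Z| = 331.7 μA
V_L = I·|Z_L| = 0.0003317 × 11670 = 3.872 V

3.872 V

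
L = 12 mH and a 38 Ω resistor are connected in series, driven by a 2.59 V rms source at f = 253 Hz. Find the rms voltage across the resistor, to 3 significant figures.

2.31 V

ω = 2πf = 1590 rad/s
X_L = ωL = 19.1 Ω
Z = 38.0 + j19.1 Ω
|Z| = √(38.0² + 19.1²) = 42.5 Ω
I = V/|Z| = 60.9 mA
V_R = I·|Z_R| = 0.0609 × 38.0 = 2.31 V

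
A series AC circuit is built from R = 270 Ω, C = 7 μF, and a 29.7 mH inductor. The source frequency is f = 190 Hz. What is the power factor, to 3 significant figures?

ω = 2πf = 1194 rad/s
X_L = ωL = 35.5 Ω
X_C = 1/(ωC) = 120 Ω
Net reactance X = X_L − X_C = -84.2 Ω
Z = 270 − j84.2 Ω
|Z| = √(270² + 84.2²) = 283 Ω
∠Z = arctan(-84.2/270) = -17.3°
cos φ = cos(-17.3°) = 0.955

0.955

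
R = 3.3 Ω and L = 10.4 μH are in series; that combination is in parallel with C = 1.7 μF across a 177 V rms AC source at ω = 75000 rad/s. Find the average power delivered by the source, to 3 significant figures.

X_L = ωL = 0.780 Ω
X_C = 1/(ωC) = 7.84 Ω
Branch 1 (R+jX_L): Z₁ = 3.30 + j0.780 Ω, |Z₁| = 3.39 Ω
Branch 2 (−jX_C): Z₂ = −j7.84 Ω
Parallel: Z = Z₁Z₂/(Z₁+Z₂), |Z| = 3.41 Ω, ∠Z = -11.7°
I = V/|Z| = 51.9 A
P = VI cos φ = 177 × 51.9 × cos(-11.7°) = 8.99 kW

8.99 kW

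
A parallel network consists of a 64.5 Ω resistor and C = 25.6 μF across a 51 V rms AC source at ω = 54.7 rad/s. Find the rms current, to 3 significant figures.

X_C = 1/(ωC) = 714 Ω
Parallel: admittances add. Y = 1/R + jωC
Y = (0.0155 + j0.00140) S
|Y| = 0.0156 S → |Z| = 1/|Y| = 64.2 Ω, ∠Z = −∠Y = -5.16°
I = V/|Z| = 51/64.2 = 794 mA

794 mA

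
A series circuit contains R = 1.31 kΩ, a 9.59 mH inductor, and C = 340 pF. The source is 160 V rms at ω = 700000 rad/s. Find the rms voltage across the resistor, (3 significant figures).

X_L = ωL = 6710 Ω
X_C = 1/(ωC) = 4200 Ω
Net reactance X = X_L − X_C = 2510 Ω
Z = 1310 + j2510 Ω
|Z| = √(1310² + 2510²) = 2830 Ω
I = V/|Z| = 56.5 mA
V_R = I·|Z_R| = 0.0565 × 1310 = 74.0 V

74.0 V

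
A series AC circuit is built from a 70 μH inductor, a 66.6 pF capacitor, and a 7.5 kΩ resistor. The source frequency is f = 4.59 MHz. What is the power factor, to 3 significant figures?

0.981

ω = 2πf = 2.884e+07 rad/s
X_L = ωL = 2020 Ω
X_C = 1/(ωC) = 521 Ω
Net reactance X = X_L − X_C = 1500 Ω
Z = 7500 + j1500 Ω
|Z| = √(7500² + 1500²) = 7650 Ω
∠Z = arctan(1500/7500) = 11.3°
cos φ = cos(11.3°) = 0.981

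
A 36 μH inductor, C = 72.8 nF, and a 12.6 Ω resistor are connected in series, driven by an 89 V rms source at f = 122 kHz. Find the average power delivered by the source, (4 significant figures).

395.4 W

ω = 2πf = 766500 rad/s
X_L = ωL = 27.60 Ω
X_C = 1/(ωC) = 17.92 Ω
Net reactance X = X_L − X_C = 9.676 Ω
Z = 12.60 + j9.676 Ω
|Z| = √(12.60² + 9.676²) = 15.89 Ω
∠Z = arctan(9.676/12.60) = 37.52°
I = V/|Z| = 5.602 A
P = VI cos φ = 89 × 5.602 × cos(37.52°) = 395.4 W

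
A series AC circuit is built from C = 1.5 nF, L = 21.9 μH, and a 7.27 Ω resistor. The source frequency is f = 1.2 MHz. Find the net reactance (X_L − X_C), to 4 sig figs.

76.70 Ω

ω = 2πf = 7.54e+06 rad/s
X_L = ωL = 165.1 Ω
X_C = 1/(ωC) = 88.42 Ω
X = 165.1 − 88.42 = 76.70 Ω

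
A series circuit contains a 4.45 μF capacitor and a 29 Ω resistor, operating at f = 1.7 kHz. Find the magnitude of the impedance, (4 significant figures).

35.83 Ω

ω = 2πf = 10680 rad/s
X_C = 1/(ωC) = 21.04 Ω
Z = 29.00 − j21.04 Ω
|Z| = √(29.00² + 21.04²) = 35.83 Ω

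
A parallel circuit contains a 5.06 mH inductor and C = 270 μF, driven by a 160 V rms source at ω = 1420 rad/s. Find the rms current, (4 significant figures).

X_L = ωL = 7.185 Ω
X_C = 1/(ωC) = 2.608 Ω
Parallel: admittances add. Y = 1/(jωL) + jωC
Y = (0 + j0.2442) S
|Y| = 0.2442 S → |Z| = 1/|Y| = 4.095 Ω, ∠Z = −∠Y = -90.00°
I = V/|Z| = 160/4.095 = 39.08 A

39.08 A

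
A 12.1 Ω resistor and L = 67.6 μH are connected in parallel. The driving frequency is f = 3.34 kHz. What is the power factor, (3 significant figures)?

0.116

ω = 2πf = 20990 rad/s
X_L = ωL = 1.42 Ω
Parallel: admittances add. Y = 1/R + 1/(jωL)
Y = (0.0826 − j0.705) S
|Y| = 0.710 S → |Z| = 1/|Y| = 1.41 Ω, ∠Z = −∠Y = 83.3°
cos φ = cos(83.3°) = 0.116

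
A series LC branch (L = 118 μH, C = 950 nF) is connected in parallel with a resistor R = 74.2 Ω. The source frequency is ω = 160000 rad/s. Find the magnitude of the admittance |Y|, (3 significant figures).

82.4 mS

X_L = ωL = 18.9 Ω
X_C = 1/(ωC) = 6.58 Ω
Branch 1: Z₁ = R = 74.2 Ω
Branch 2 (series LC): Z₂ = j(X_L − X_C) = j12.3 Ω
Parallel: Z = Z₁Z₂/(Z₁+Z₂), |Z| = 12.1 Ω, ∠Z = 80.6°
|Y| = 1/|Z| = 82.4 mS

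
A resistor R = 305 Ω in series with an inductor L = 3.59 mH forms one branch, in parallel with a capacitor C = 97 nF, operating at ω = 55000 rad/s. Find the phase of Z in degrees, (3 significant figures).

-59.0°

X_L = ωL = 197 Ω
X_C = 1/(ωC) = 187 Ω
Branch 1 (R+jX_L): Z₁ = 305 + j197 Ω, |Z₁| = 363 Ω
Branch 2 (−jX_C): Z₂ = −j187 Ω
Parallel: Z = Z₁Z₂/(Z₁+Z₂), |Z| = 223 Ω, ∠Z = -59.0°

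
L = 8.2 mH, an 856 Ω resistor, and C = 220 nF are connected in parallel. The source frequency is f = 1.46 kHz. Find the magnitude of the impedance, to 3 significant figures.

ω = 2πf = 9173 rad/s
X_L = ωL = 75.2 Ω
X_C = 1/(ωC) = 496 Ω
Parallel: admittances add. Y = 1/R + 1/(jωL) + jωC
Y = (0.00117 − j0.0113) S
|Y| = 0.0113 S → |Z| = 1/|Y| = 88.2 Ω, ∠Z = −∠Y = 84.1°

88.2 Ω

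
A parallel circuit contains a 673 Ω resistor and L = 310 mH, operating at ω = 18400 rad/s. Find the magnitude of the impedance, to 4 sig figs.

668.4 Ω

X_L = ωL = 5704 Ω
Parallel: admittances add. Y = 1/R + 1/(jωL)
Y = (0.001486 − j0.0001753) S
|Y| = 0.001496 S → |Z| = 1/|Y| = 668.4 Ω, ∠Z = −∠Y = 6.729°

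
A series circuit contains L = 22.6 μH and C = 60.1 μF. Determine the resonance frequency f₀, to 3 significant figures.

4.32 kHz

ω₀ = 1/√(LC) = 1/√(2.26e-05 × 6.01e-05) = 27130 rad/s
f₀ = ω₀/(2π) = 4.32 kHz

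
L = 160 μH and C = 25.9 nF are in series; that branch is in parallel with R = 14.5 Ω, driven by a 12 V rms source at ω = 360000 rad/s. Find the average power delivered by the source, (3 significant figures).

X_L = ωL = 57.6 Ω
X_C = 1/(ωC) = 107 Ω
Branch 1: Z₁ = R = 14.5 Ω
Branch 2 (series LC): Z₂ = j(X_L − X_C) = −j49.7 Ω
Parallel: Z = Z₁Z₂/(Z₁+Z₂), |Z| = 13.9 Ω, ∠Z = -16.3°
I = V/|Z| = 862 mA
P = VI cos φ = 12 × 0.862 × cos(-16.3°) = 9.93 W

9.93 W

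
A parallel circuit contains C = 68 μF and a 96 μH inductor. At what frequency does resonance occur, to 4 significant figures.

1.970 kHz

ω₀ = 1/√(LC) = 1/√(9.6e-05 × 6.8e-05) = 12380 rad/s
f₀ = ω₀/(2π) = 1.970 kHz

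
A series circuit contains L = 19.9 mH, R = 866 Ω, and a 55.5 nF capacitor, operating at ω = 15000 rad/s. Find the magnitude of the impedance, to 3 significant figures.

X_L = ωL = 298 Ω
X_C = 1/(ωC) = 1200 Ω
Net reactance X = X_L − X_C = -903 Ω
Z = 866 − j903 Ω
|Z| = √(866² + 903²) = 1250 Ω

1250 Ω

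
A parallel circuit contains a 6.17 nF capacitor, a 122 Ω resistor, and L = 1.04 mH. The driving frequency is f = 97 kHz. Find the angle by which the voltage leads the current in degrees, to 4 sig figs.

-14.91°

ω = 2πf = 609500 rad/s
X_L = ωL = 633.8 Ω
X_C = 1/(ωC) = 265.9 Ω
Parallel: admittances add. Y = 1/R + 1/(jωL) + jωC
Y = (0.008197 + j0.002183) S
|Y| = 0.008482 S → |Z| = 1/|Y| = 117.9 Ω, ∠Z = −∠Y = -14.91°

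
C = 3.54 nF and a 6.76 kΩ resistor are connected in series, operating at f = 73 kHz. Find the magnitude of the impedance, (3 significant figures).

ω = 2πf = 458700 rad/s
X_C = 1/(ωC) = 616 Ω
Z = 6760 − j616 Ω
|Z| = √(6760² + 616²) = 6790 Ω

6790 Ω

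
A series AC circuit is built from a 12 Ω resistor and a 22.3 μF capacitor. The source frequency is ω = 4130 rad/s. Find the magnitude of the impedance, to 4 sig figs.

16.18 Ω

X_C = 1/(ωC) = 10.86 Ω
Z = 12.00 − j10.86 Ω
|Z| = √(12.00² + 10.86²) = 16.18 Ω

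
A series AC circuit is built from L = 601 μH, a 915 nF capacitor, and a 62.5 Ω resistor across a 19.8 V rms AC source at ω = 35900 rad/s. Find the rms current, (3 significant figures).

X_L = ωL = 21.6 Ω
X_C = 1/(ωC) = 30.4 Ω
Net reactance X = X_L − X_C = -8.87 Ω
Z = 62.5 − j8.87 Ω
|Z| = √(62.5² + 8.87²) = 63.1 Ω
I = V/|Z| = 19.8/63.1 = 314 mA

314 mA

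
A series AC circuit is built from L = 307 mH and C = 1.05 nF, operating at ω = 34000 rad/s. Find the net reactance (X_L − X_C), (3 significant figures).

X_L = ωL = 10400 Ω
X_C = 1/(ωC) = 28000 Ω
X = 10400 − 28000 = -17600 Ω

-17600 Ω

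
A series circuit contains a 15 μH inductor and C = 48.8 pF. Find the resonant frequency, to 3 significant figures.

5.88 MHz

ω₀ = 1/√(LC) = 1/√(1.5e-05 × 4.88e-11) = 3.696e+07 rad/s
f₀ = ω₀/(2π) = 5.88 MHz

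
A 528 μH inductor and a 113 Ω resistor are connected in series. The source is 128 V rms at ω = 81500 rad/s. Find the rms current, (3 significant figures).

1.06 A

X_L = ωL = 43.0 Ω
Z = 113 + j43.0 Ω
|Z| = √(113² + 43.0²) = 121 Ω
I = V/|Z| = 128/121 = 1.06 A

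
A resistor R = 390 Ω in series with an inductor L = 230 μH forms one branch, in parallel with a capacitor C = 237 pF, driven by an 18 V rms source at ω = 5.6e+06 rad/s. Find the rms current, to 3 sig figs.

11.7 mA

X_L = ωL = 1290 Ω
X_C = 1/(ωC) = 753 Ω
Branch 1 (R+jX_L): Z₁ = 390 + j1290 Ω, |Z₁| = 1350 Ω
Branch 2 (−jX_C): Z₂ = −j753 Ω
Parallel: Z = Z₁Z₂/(Z₁+Z₂), |Z| = 1530 Ω, ∠Z = -70.7°
I = V/|Z| = 18/1530 = 11.7 mA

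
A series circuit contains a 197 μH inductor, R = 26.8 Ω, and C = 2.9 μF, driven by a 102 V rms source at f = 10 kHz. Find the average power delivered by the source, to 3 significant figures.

364 W

ω = 2πf = 62830 rad/s
X_L = ωL = 12.4 Ω
X_C = 1/(ωC) = 5.49 Ω
Net reactance X = X_L − X_C = 6.89 Ω
Z = 26.8 + j6.89 Ω
|Z| = √(26.8² + 6.89²) = 27.7 Ω
∠Z = arctan(6.89/26.8) = 14.4°
I = V/|Z| = 3.69 A
P = VI cos φ = 102 × 3.69 × cos(14.4°) = 364 W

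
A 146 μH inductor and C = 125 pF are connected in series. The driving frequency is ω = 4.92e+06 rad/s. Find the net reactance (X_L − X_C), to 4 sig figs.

-907.7 Ω

X_L = ωL = 718.3 Ω
X_C = 1/(ωC) = 1626 Ω
X = 718.3 − 1626 = -907.7 Ω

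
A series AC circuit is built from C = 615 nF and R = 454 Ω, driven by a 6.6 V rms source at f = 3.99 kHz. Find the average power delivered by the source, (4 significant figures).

94.03 mW

ω = 2πf = 25070 rad/s
X_C = 1/(ωC) = 64.86 Ω
Z = 454.0 − j64.86 Ω
|Z| = √(454.0² + 64.86²) = 458.6 Ω
∠Z = arctan(-64.86/454.0) = -8.130°
I = V/|Z| = 14.39 mA
P = VI cos φ = 6.6 × 0.01439 × cos(-8.130°) = 94.03 mW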